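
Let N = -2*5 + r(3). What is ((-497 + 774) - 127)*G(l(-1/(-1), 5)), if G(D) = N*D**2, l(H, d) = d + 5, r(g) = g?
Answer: -105000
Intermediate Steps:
N = -7 (N = -2*5 + 3 = -10 + 3 = -7)
l(H, d) = 5 + d
G(D) = -7*D**2
((-497 + 774) - 127)*G(l(-1/(-1), 5)) = ((-497 + 774) - 127)*(-7*(5 + 5)**2) = (277 - 127)*(-7*10**2) = 150*(-7*100) = 150*(-700) = -105000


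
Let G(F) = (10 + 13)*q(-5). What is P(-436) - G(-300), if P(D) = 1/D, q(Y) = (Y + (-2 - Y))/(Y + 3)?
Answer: -10029/436 ≈ -23.002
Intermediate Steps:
q(Y) = -2/(3 + Y)
G(F) = 23 (G(F) = (10 + 13)*(-2/(3 - 5)) = 23*(-2/(-2)) = 23*(-2*(-1/2)) = 23*1 = 23)
P(-436) - G(-300) = 1/(-436) - 1*23 = -1/436 - 23 = -10029/436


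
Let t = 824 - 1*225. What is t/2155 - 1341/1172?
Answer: -2187827/2525660 ≈ -0.86624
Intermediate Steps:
t = 599 (t = 824 - 225 = 599)
t/2155 - 1341/1172 = 599/2155 - 1341/1172 = -2187827/2525660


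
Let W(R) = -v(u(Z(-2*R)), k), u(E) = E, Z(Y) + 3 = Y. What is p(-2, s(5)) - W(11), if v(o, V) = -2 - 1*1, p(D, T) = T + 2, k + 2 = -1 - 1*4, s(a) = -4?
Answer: -5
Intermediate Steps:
Z(Y) = -3 + Y
k = -7 (k = -2 + (-1 - 1*4) = -2 + (-1 - 4) = -2 - 5 = -7)
p(D, T) = 2 + T
v(o, V) = -3 (v(o, V) = -2 - 1 = -3)
W(R) = 3 (W(R) = -1*(-3) = 3)
p(-2, s(5)) - W(11) = (2 - 4) - 1*3 = -2 - 3 = -5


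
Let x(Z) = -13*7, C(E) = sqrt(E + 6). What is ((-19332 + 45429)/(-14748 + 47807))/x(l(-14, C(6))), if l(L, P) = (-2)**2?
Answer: -26097/3008369 ≈ -0.0086748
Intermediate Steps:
C(E) = sqrt(6 + E)
l(L, P) = 4
x(Z) = -91
((-19332 + 45429)/(-14748 + 47807))/x(l(-14, C(6))) = ((-19332 + 45429)/(-14748 + 47807))/(-91) = (26097/33059)*(-1/91) = -26097/3008369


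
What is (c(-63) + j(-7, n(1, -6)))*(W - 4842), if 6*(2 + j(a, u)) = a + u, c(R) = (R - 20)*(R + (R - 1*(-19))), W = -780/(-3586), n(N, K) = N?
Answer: -77072723448/1793 ≈ -4.2985e+7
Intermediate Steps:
W = 390/1793 (W = -780*(-1/3586) = 390/1793 ≈ 0.21751)
c(R) = (-20 + R)*(19 + 2*R) (c(R) = (-20 + R)*(R + (R + 19)) = (-20 + R)*(R + (19 + R)) = (-20 + R)*(19 + 2*R))
j(a, u) = -2 + a/6 + u/6 (j(a, u) = -2 + (a + u)/6 = -2 + (a/6 + u/6) = -2 + a/6 + u/6)
(c(-63) + j(-7, n(1, -6)))*(W - 4842) = ((-380 - 21*(-63) + 2*(-63)**2) + (-2 + (1/6)*(-7) + (1/6)*1))*(390/1793 - 4842) = ((-380 + 1323 + 2*3969) + (-2 - 7/6 + 1/6))*(-8681316/1793) = ((-380 + 1323 + 7938) - 3)*(-8681316/1793) = (8881 - 3)*(-8681316/1793) = 8878*(-8681316/1793) = -77072723448/1793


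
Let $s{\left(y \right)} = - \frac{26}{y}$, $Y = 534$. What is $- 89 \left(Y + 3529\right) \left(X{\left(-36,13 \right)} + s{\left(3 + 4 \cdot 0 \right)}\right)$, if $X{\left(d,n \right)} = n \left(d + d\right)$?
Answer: $\frac{1024794238}{3} \approx 3.416 \cdot 10^{8}$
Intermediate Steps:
$X{\left(d,n \right)} = 2 d n$ ($X{\left(d,n \right)} = n 2 d = 2 d n$)
$- 89 \left(Y + 3529\right) \left(X{\left(-36,13 \right)} + s{\left(3 + 4 \cdot 0 \right)}\right) = - 89 \left(534 + 3529\right) \left(2 \left(-36\right) 13 - \frac{26}{3 + 4 \cdot 0}\right) = - 89 \cdot 4063 \left(-936 - \frac{26}{3 + 0}\right) = - 89 \cdot 4063 \left(-936 - \frac{26}{3}\right) = - 89 \cdot 4063 \left(- \frac{2834}{3}\right) = \left(-89\right) \left(- \frac{11514542}{3}\right) = \frac{1024794238}{3}$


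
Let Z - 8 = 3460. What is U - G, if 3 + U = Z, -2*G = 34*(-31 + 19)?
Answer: 3261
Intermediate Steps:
Z = 3468 (Z = 8 + 3460 = 3468)
G = 204 (G = -17*(-31 + 19) = -17*(-12) = -1/2*(-408) = 204)
U = 3465 (U = -3 + 3468 = 3465)
U - G = 3465 - 1*204 = 3465 - 204 = 3261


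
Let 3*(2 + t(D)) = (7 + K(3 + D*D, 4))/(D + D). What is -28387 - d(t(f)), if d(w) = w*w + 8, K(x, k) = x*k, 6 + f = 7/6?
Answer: -1936648951/68121 ≈ -28430.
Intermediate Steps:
f = -29/6 (f = -6 + 7/6 = -29/6 ≈ -4.8333)
K(x, k) = k*x
t(D) = -2 + (19 + 4*D²)/(6*D) (t(D) = -2 + ((7 + 4*(3 + D*D))/(D + D))/3 = -2 + ((7 + 4*(3 + D²))/((2*D)))/3 = -2 + ((7 + (12 + 4*D²))*(1/(2*D)))/3 = -2 + ((19 + 4*D²)*(1/(2*D)))/3 = -2 + ((19 + 4*D²)/(2*D))/3 = -2 + (19 + 4*D²)/(6*D))
d(w) = 8 + w² (d(w) = w² + 8 = 8 + w²)
-28387 - d(t(f)) = -28387 - (8 + (-2 + (⅔)*(-29/6) + 19/(6*(-29/6)))²) = -28387 - (8 + (-2 - 29/9 + (19/6)*(-6/29))²) = -28387 - (8 + (-2 - 29/9 - 19/29)²) = -28387 - (8 + (-1534/261)²) = -28387 - (8 + 2353156/68121) = -28387 - 1*2898124/68121 = -28387 - 2898124/68121 = -1936648951/68121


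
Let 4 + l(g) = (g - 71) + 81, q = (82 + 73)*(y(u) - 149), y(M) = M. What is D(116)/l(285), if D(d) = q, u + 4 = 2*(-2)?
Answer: -24335/291 ≈ -83.625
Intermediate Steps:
u = -8 (u = -4 + 2*(-2) = -4 - 4 = -8)
q = -24335 (q = (82 + 73)*(-8 - 149) = 155*(-157) = -24335)
D(d) = -24335
l(g) = 6 + g (l(g) = -4 + ((g - 71) + 81) = -4 + ((-71 + g) + 81) = -4 + (10 + g) = 6 + g)
D(116)/l(285) = -24335/(6 + 285) = -24335/291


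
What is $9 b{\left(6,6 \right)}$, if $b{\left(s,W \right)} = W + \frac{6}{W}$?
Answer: $63$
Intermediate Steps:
$9 b{\left(6,6 \right)} = 9 \left(6 + \frac{6}{6}\right) = 9 \left(6 + 6 \cdot \frac{1}{6}\right) = 9 \left(6 + 1\right) = 9 \cdot 7 = 63$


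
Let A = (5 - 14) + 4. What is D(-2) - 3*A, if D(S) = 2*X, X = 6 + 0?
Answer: 27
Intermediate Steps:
X = 6
D(S) = 12 (D(S) = 2*6 = 12)
A = -5 (A = -9 + 4 = -5)
D(-2) - 3*A = 12 - 3*(-5) = 12 + 15 = 27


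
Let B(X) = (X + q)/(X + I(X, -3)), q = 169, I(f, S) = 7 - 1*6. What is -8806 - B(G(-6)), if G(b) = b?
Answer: -43867/5 ≈ -8773.4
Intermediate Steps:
I(f, S) = 1 (I(f, S) = 7 - 6 = 1)
B(X) = (169 + X)/(1 + X) (B(X) = (X + 169)/(X + 1) = (169 + X)/(1 + X))
-8806 - B(G(-6)) = -8806 - (169 - 6)/(1 - 6) = -8806 - 163/(-5) = -8806 - (-1)*163/5 = -8806 - 1*(-163/5) = -8806 + 163/5 = -43867/5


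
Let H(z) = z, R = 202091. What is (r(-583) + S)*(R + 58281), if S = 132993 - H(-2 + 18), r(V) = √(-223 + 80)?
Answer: 34623487444 + 260372*I*√143 ≈ 3.4623e+10 + 3.1136e+6*I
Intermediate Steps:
r(V) = I*√143 (r(V) = √(-143) = I*√143)
S = 132977 (S = 132993 - (-2 + 18) = 132993 - 1*16 = 132993 - 16 = 132977)
(r(-583) + S)*(R + 58281) = (I*√143 + 132977)*(202091 + 58281) = (132977 + I*√143)*260372 = 34623487444 + 260372*I*√143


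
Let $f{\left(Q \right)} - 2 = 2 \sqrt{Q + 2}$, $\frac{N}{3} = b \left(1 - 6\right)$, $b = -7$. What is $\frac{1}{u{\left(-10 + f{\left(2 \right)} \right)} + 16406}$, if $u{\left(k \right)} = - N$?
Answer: $\frac{1}{16301} \approx 6.1346 \cdot 10^{-5}$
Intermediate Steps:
$N = 105$ ($N = 3 \left(- 7 \left(1 - 6\right)\right) = 3 \left(\left(-7\right) \left(-5\right)\right) = 3 \cdot 35 = 105$)
$f{\left(Q \right)} = 2 + 2 \sqrt{2 + Q}$ ($f{\left(Q \right)} = 2 + 2 \sqrt{Q + 2} = 2 + 2 \sqrt{2 + Q}$)
$u{\left(k \right)} = -105$ ($u{\left(k \right)} = \left(-1\right) 105 = -105$)
$\frac{1}{u{\left(-10 + f{\left(2 \right)} \right)} + 16406} = \frac{1}{-105 + 16406} = \frac{1}{16301}$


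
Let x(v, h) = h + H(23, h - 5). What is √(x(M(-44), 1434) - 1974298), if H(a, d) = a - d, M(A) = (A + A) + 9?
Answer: I*√1974270 ≈ 1405.1*I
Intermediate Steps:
M(A) = 9 + 2*A (M(A) = 2*A + 9 = 9 + 2*A)
x(v, h) = 28 (x(v, h) = h + (23 - (h - 5)) = h + (23 - (-5 + h)) = h + (23 + (5 - h)) = h + (28 - h) = 28)
√(x(M(-44), 1434) - 1974298) = √(28 - 1974298) = √(-1974270) = I*√1974270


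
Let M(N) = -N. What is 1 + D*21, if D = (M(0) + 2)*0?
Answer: 1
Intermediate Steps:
D = 0 (D = (-1*0 + 2)*0 = (0 + 2)*0 = 2*0 = 0)
1 + D*21 = 1 + 0*21 = 1 + 0 = 1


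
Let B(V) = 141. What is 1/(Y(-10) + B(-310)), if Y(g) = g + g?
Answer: 1/121 ≈ 0.0082645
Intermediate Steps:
Y(g) = 2*g
1/(Y(-10) + B(-310)) = 1/(2*(-10) + 141) = 1/(-20 + 141) = 1/121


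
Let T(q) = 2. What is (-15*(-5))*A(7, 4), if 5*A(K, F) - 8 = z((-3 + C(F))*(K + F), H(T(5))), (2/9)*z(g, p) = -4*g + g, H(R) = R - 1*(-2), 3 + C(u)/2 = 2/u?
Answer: 17940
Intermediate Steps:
C(u) = -6 + 4/u (C(u) = -6 + 2*(2/u) = -6 + 4/u)
H(R) = 2 + R (H(R) = R + 2 = 2 + R)
z(g, p) = -27*g/2 (z(g, p) = 9*(-4*g + g)/2 = 9*(-3*g)/2 = -27*g/2)
A(K, F) = 8/5 - 27*(-9 + 4/F)*(F + K)/10 (A(K, F) = 8/5 + (-27*(-3 + (-6 + 4/F))*(K + F)/2)/5 = 8/5 + (-27*(-9 + 4/F)*(F + K)/2)/5 = 8/5 - 27*(-9 + 4/F)*(F + K)/10)
(-15*(-5))*A(7, 4) = (-15*(-5))*((⅒)*(-108*7 - 92*4 + 243*4² + 243*4*7)/4) = 75*((⅒)*(¼)*(-756 - 368 + 243*16 + 6804)) = 75*((⅒)*(¼)*(-756 - 368 + 3888 + 6804)) = 75*((⅒)*(¼)*9568) = 75*(1196/5) = 17940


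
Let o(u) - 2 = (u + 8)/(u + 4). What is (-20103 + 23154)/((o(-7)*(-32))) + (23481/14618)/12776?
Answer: -106837910559/1867595680 ≈ -57.206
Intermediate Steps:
o(u) = 2 + (8 + u)/(4 + u) (o(u) = 2 + (u + 8)/(u + 4) = 2 + (8 + u)/(4 + u))
(-20103 + 23154)/((o(-7)*(-32))) + (23481/14618)/12776 = (-20103 + 23154)/((((16 + 3*(-7))/(4 - 7))*(-32))) + (23481/14618)/12776 = 3051/((((16 - 21)/(-3))*(-32))) + (23481*(1/14618))*(1/12776) = 3051/((-⅓*(-5)*(-32))) + (23481/14618)*(1/12776) = 3051/(((5/3)*(-32))) + 23481/186759568 = 3051/(-160/3) + 23481/186759568 = 3051*(-3/160) + 23481/186759568 = -9153/160 + 23481/186759568 = -106837910559/1867595680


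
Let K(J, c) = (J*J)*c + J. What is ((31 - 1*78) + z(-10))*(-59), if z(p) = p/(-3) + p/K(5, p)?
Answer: 378367/147 ≈ 2573.9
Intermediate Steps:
K(J, c) = J + c*J² (K(J, c) = J²*c + J = c*J² + J = J + c*J²)
z(p) = -p/3 + p/(5 + 25*p) (z(p) = p/(-3) + p/((5*(1 + 5*p))) = p*(-⅓) + p/(5 + 25*p) = -p/3 + p/(5 + 25*p))
((31 - 1*78) + z(-10))*(-59) = ((31 - 1*78) + (1/15)*(-10)*(-2 - 25*(-10))/(1 + 5*(-10)))*(-59) = ((31 - 78) + (1/15)*(-10)*(-2 + 250)/(1 - 50))*(-59) = (-47 + (1/15)*(-10)*248/(-49))*(-59) = (-47 + (1/15)*(-10)*(-1/49)*248)*(-59) = (-47 + 496/147)*(-59) = -6413/147*(-59) = 378367/147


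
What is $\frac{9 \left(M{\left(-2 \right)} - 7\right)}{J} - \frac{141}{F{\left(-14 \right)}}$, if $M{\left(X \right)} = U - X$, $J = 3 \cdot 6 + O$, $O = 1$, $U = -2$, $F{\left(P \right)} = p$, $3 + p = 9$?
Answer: $- \frac{1019}{38} \approx -26.816$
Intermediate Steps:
$p = 6$ ($p = -3 + 9 = 6$)
$F{\left(P \right)} = 6$
$J = 19$ ($J = 3 \cdot 6 + 1 = 18 + 1 = 19$)
$M{\left(X \right)} = -2 - X$
$\frac{9 \left(M{\left(-2 \right)} - 7\right)}{J} - \frac{141}{F{\left(-14 \right)}} = \frac{9 \left(\left(-2 - -2\right) - 7\right)}{19} - \frac{141}{6} = 9 \left(\left(-2 + 2\right) - 7\right) \frac{1}{19} - \frac{47}{2} = 9 \left(0 - 7\right) \frac{1}{19} - \frac{47}{2} = 9 \left(-7\right) \frac{1}{19} - \frac{47}{2} = \left(-63\right) \frac{1}{19} - \frac{47}{2} = - \frac{63}{19} - \frac{47}{2} = - \frac{1019}{38}$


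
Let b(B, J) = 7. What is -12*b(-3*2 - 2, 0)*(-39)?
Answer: 3276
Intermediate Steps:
-12*b(-3*2 - 2, 0)*(-39) = -12*7*(-39) = -84*(-39) = 3276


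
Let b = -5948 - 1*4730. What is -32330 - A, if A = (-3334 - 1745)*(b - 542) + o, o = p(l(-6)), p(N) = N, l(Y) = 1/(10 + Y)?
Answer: -228074841/4 ≈ -5.7019e+7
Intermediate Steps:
b = -10678 (b = -5948 - 4730 = -10678)
o = 1/4 (o = 1/(10 - 6) = 1/4 ≈ 0.25000)
A = 227945521/4 (A = (-3334 - 1745)*(-10678 - 542) + 1/4 = -5079*(-11220) + 1/4 = 56986380 + 1/4 = 227945521/4 ≈ 5.6986e+7)
-32330 - A = -32330 - 1*227945521/4 = -32330 - 227945521/4 = -228074841/4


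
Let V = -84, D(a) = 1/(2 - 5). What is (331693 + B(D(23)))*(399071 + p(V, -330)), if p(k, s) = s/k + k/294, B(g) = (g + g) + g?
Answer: 926589065070/7 ≈ 1.3237e+11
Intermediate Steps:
D(a) = -⅓ (D(a) = 1/(-3) = -⅓)
B(g) = 3*g (B(g) = 2*g + g = 3*g)
p(k, s) = k/294 + s/k (p(k, s) = s/k + k*(1/294) = s/k + k/294 = k/294 + s/k)
(331693 + B(D(23)))*(399071 + p(V, -330)) = (331693 + 3*(-⅓))*(399071 + ((1/294)*(-84) - 330/(-84))) = (331693 - 1)*(399071 + (-2/7 - 330*(-1/84))) = 331692*(399071 + (-2/7 + 55/14)) = 331692*(399071 + 51/14) = 331692*(5587045/14) = 926589065070/7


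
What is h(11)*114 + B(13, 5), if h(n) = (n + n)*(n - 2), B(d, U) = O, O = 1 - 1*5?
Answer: 22568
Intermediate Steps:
O = -4 (O = 1 - 5 = -4)
B(d, U) = -4
h(n) = 2*n*(-2 + n) (h(n) = (2*n)*(-2 + n) = 2*n*(-2 + n))
h(11)*114 + B(13, 5) = (2*11*(-2 + 11))*114 - 4 = (2*11*9)*114 - 4 = 198*114 - 4 = 22572 - 4 = 22568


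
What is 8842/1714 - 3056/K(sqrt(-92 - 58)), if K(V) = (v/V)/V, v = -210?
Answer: -13064013/5999 ≈ -2177.7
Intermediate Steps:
K(V) = -210/V**2 (K(V) = (-210/V)/V = -210/V**2)
8842/1714 - 3056/K(sqrt(-92 - 58)) = 8842/1714 - 3056/((-210/(-92 - 58))) = 8842*(1/1714) - 3056/((-210/(sqrt(-150))**2)) = 4421/857 - 3056/((-210/(5*I*sqrt(6))**2)) = 4421/857 - 3056/((-210*(-1/150))) = 4421/857 - 3056/7/5 = 4421/857 - 3056*5/7 = 4421/857 - 15280/7 = -13064013/5999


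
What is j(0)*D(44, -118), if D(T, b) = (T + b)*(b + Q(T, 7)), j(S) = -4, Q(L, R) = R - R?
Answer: -34928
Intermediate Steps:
Q(L, R) = 0
D(T, b) = b*(T + b) (D(T, b) = (T + b)*(b + 0) = (T + b)*b = b*(T + b))
j(0)*D(44, -118) = -(-472)*(44 - 118) = -(-472)*(-74) = -4*8732 = -34928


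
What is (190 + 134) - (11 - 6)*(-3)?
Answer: 339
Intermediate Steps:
(190 + 134) - (11 - 6)*(-3) = 324 - 5*(-3) = 324 - 1*(-15) = 324 + 15 = 339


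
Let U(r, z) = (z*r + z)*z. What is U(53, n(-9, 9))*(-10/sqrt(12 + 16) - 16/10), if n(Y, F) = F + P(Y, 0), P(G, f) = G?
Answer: 0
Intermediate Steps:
n(Y, F) = F + Y
U(r, z) = z*(z + r*z) (U(r, z) = (r*z + z)*z = (z + r*z)*z = z*(z + r*z))
U(53, n(-9, 9))*(-10/sqrt(12 + 16) - 16/10) = ((9 - 9)**2*(1 + 53))*(-10/sqrt(12 + 16) - 16/10) = (0**2*54)*(-10*sqrt(7)/14 - 16*1/10) = (0*54)*(-10*sqrt(7)/14 - 8/5) = 0*(-5*sqrt(7)/7 - 8/5) = 0*(-8/5 - 5*sqrt(7)/7) = 0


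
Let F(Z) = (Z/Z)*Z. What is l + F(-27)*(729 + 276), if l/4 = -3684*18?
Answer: -292383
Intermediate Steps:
F(Z) = Z (F(Z) = 1*Z = Z)
l = -265248 (l = 4*(-3684*18) = 4*(-66312) = -265248)
l + F(-27)*(729 + 276) = -265248 - 27*(729 + 276) = -265248 - 27*1005 = -265248 - 27135 = -292383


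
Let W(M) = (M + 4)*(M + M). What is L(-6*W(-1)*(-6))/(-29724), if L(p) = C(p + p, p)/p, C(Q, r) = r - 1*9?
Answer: -25/713376 ≈ -3.5045e-5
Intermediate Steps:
W(M) = 2*M*(4 + M) (W(M) = (4 + M)*(2*M) = 2*M*(4 + M))
C(Q, r) = -9 + r (C(Q, r) = r - 9 = -9 + r)
L(p) = (-9 + p)/p
L(-6*W(-1)*(-6))/(-29724) = ((-9 - 12*(-1)*(4 - 1)*(-6))/((-12*(-1)*(4 - 1)*(-6))))/(-29724) = ((-9 - 12*(-1)*3*(-6))/((-12*(-1)*3*(-6))))*(-1/29724) = ((-9 - 6*(-6)*(-6))/((-6*(-6)*(-6))))*(-1/29724) = ((-9 + 36*(-6))/((36*(-6))))*(-1/29724) = ((-9 - 216)/(-216))*(-1/29724) = -1/216*(-225)*(-1/29724) = (25/24)*(-1/29724) = -25/713376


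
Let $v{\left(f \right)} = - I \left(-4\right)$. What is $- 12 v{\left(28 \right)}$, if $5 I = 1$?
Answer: $- \frac{48}{5} \approx -9.6$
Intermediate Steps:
$I = \frac{1}{5}$ ($I = \frac{1}{5} \cdot 1 = \frac{1}{5} \approx 0.2$)
$v{\left(f \right)} = \frac{4}{5}$ ($v{\left(f \right)} = \left(-1\right) \frac{1}{5} \left(-4\right) = \left(- \frac{1}{5}\right) \left(-4\right) = \frac{4}{5}$)
$- 12 v{\left(28 \right)} = \left(-12\right) \frac{4}{5} = - \frac{48}{5}$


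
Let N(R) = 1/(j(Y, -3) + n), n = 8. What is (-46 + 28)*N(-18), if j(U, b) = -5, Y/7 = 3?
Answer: -6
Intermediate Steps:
Y = 21 (Y = 7*3 = 21)
N(R) = ⅓ (N(R) = 1/(-5 + 8) = 1/3 = ⅓)
(-46 + 28)*N(-18) = (-46 + 28)*(⅓) = -18*⅓ = -6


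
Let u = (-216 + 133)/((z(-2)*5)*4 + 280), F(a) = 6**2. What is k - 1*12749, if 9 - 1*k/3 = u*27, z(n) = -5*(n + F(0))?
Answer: -13233121/1040 ≈ -12724.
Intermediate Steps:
F(a) = 36
z(n) = -180 - 5*n (z(n) = -5*(n + 36) = -5*(36 + n) = -180 - 5*n)
u = 83/3120 (u = (-216 + 133)/(((-180 - 5*(-2))*5)*4 + 280) = -83/(((-180 + 10)*5)*4 + 280) = -83/(-170*5*4 + 280) = -83/(-850*4 + 280) = -83/(-3400 + 280) = -83/(-3120) = -83*(-1/3120) = 83/3120 ≈ 0.026603)
k = 25839/1040 (k = 27 - 83*27/1040 = 27 - 3*747/1040 = 27 - 2241/1040 = 25839/1040 ≈ 24.845)
k - 1*12749 = 25839/1040 - 1*12749 = 25839/1040 - 12749 = -13233121/1040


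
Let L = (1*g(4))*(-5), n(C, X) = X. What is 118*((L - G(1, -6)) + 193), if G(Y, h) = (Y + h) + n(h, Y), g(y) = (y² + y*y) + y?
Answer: 2006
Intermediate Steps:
g(y) = y + 2*y² (g(y) = (y² + y²) + y = 2*y² + y = y + 2*y²)
G(Y, h) = h + 2*Y (G(Y, h) = (Y + h) + Y = h + 2*Y)
L = -180 (L = (1*(4*(1 + 2*4)))*(-5) = (1*(4*(1 + 8)))*(-5) = (1*(4*9))*(-5) = (1*36)*(-5) = 36*(-5) = -180)
118*((L - G(1, -6)) + 193) = 118*((-180 - (-6 + 2*1)) + 193) = 118*((-180 - (-6 + 2)) + 193) = 118*((-180 - 1*(-4)) + 193) = 118*((-180 + 4) + 193) = 118*(-176 + 193) = 118*17 = 2006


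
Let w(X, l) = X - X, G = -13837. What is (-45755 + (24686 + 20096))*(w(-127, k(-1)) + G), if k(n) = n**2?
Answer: 13463401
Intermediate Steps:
w(X, l) = 0
(-45755 + (24686 + 20096))*(w(-127, k(-1)) + G) = (-45755 + (24686 + 20096))*(0 - 13837) = (-45755 + 44782)*(-13837) = -973*(-13837) = 13463401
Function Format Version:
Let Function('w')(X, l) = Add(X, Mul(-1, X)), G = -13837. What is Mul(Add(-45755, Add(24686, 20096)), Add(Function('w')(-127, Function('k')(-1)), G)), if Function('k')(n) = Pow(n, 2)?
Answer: 13463401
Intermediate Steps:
Function('w')(X, l) = 0
Mul(Add(-45755, Add(24686, 20096)), Add(Function('w')(-127, Function('k')(-1)), G)) = Mul(Add(-45755, Add(24686, 20096)), Add(0, -13837)) = Mul(Add(-45755, 44782), -13837) = Mul(-973, -13837) = 13463401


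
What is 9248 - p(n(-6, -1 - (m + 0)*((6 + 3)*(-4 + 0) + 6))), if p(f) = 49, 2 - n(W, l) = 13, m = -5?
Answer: 9199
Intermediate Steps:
n(W, l) = -11 (n(W, l) = 2 - 1*13 = 2 - 13 = -11)
9248 - p(n(-6, -1 - (m + 0)*((6 + 3)*(-4 + 0) + 6))) = 9248 - 1*49 = 9248 - 49 = 9199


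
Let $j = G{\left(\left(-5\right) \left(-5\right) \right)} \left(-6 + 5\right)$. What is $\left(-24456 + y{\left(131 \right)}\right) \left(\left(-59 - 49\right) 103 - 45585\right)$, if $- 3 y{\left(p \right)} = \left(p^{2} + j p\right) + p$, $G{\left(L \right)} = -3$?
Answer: $1721174859$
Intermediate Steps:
$j = 3$ ($j = - 3 \left(-6 + 5\right) = \left(-3\right) \left(-1\right) = 3$)
$y{\left(p \right)} = - \frac{4 p}{3} - \frac{p^{2}}{3}$ ($y{\left(p \right)} = - \frac{\left(p^{2} + 3 p\right) + p}{3} = - \frac{p^{2} + 4 p}{3} = - \frac{4 p}{3} - \frac{p^{2}}{3}$)
$\left(-24456 + y{\left(131 \right)}\right) \left(\left(-59 - 49\right) 103 - 45585\right) = \left(-24456 - \frac{131 \left(4 + 131\right)}{3}\right) \left(\left(-59 - 49\right) 103 - 45585\right) = \left(-24456 - \frac{131}{3} \cdot 135\right) \left(\left(-108\right) 103 - 45585\right) = \left(-24456 - 5895\right) \left(-11124 - 45585\right) = \left(-30351\right) \left(-56709\right) = 1721174859$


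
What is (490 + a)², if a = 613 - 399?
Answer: 495616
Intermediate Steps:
a = 214
(490 + a)² = (490 + 214)² = 704² = 495616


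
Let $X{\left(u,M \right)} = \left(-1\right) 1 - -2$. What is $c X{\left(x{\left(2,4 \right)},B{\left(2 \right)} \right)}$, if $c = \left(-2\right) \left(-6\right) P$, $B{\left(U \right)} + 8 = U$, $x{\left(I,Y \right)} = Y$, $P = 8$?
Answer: $96$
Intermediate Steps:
$B{\left(U \right)} = -8 + U$
$c = 96$ ($c = \left(-2\right) \left(-6\right) 8 = 12 \cdot 8 = 96$)
$X{\left(u,M \right)} = 1$ ($X{\left(u,M \right)} = -1 + 2 = 1$)
$c X{\left(x{\left(2,4 \right)},B{\left(2 \right)} \right)} = 96 \cdot 1 = 96$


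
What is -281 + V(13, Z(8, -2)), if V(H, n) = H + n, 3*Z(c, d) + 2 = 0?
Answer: -806/3 ≈ -268.67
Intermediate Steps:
Z(c, d) = -2/3 (Z(c, d) = -2/3 + (1/3)*0 = -2/3 + 0 = -2/3)
-281 + V(13, Z(8, -2)) = -281 + (13 - 2/3) = -281 + 37/3 = -806/3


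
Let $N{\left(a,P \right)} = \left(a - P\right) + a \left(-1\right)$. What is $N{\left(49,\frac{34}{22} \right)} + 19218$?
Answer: $\frac{211381}{11} \approx 19216.0$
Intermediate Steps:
$N{\left(a,P \right)} = - P$ ($N{\left(a,P \right)} = \left(a - P\right) - a = - P$)
$N{\left(49,\frac{34}{22} \right)} + 19218 = - \frac{34}{22} + 19218 = \left(-1\right) \frac{17}{11} + 19218 = - \frac{17}{11} + 19218 = \frac{211381}{11}$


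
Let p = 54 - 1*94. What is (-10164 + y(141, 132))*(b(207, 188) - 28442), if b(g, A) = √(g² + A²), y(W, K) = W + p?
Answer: 286211846 - 10063*√78193 ≈ 2.8340e+8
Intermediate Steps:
p = -40 (p = 54 - 94 = -40)
y(W, K) = -40 + W (y(W, K) = W - 40 = -40 + W)
b(g, A) = √(A² + g²)
(-10164 + y(141, 132))*(b(207, 188) - 28442) = (-10164 + (-40 + 141))*(√(188² + 207²) - 28442) = (-10164 + 101)*(√(35344 + 42849) - 28442) = -10063*(√78193 - 28442) = -10063*(-28442 + √78193) = 286211846 - 10063*√78193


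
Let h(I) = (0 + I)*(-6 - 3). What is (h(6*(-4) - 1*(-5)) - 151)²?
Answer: 400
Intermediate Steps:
h(I) = -9*I (h(I) = I*(-9) = -9*I)
(h(6*(-4) - 1*(-5)) - 151)² = (-9*(6*(-4) - 1*(-5)) - 151)² = (-9*(-24 + 5) - 151)² = (-9*(-19) - 151)² = (171 - 151)² = 20² = 400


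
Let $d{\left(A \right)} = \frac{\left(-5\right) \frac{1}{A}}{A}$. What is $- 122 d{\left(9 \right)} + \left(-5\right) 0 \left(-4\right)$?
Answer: $\frac{610}{81} \approx 7.5309$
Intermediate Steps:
$d{\left(A \right)} = - \frac{5}{A^{2}}$
$- 122 d{\left(9 \right)} + \left(-5\right) 0 \left(-4\right) = - 122 \left(- \frac{5}{81}\right) + \left(-5\right) 0 \left(-4\right) = - 122 \left(\left(-5\right) \frac{1}{81}\right) + 0 \left(-4\right) = \left(-122\right) \left(- \frac{5}{81}\right) + 0 = \frac{610}{81} + 0 = \frac{610}{81}$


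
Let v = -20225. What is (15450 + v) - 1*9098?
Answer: -13873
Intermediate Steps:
(15450 + v) - 1*9098 = (15450 - 20225) - 1*9098 = -4775 - 9098 = -13873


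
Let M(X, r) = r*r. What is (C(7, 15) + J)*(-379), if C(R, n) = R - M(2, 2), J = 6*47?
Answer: -108015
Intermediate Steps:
M(X, r) = r²
J = 282
C(R, n) = -4 + R (C(R, n) = R - 1*2² = R - 1*4 = R - 4 = -4 + R)
(C(7, 15) + J)*(-379) = ((-4 + 7) + 282)*(-379) = (3 + 282)*(-379) = 285*(-379) = -108015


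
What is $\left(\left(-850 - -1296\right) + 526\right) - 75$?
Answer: $897$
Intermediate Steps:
$\left(\left(-850 - -1296\right) + 526\right) - 75 = \left(\left(-850 + 1296\right) + 526\right) - 75 = \left(446 + 526\right) - 75 = 972 - 75 = 897$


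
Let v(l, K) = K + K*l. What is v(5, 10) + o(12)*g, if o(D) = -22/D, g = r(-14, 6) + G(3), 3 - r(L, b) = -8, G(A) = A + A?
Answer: 173/6 ≈ 28.833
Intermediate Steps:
G(A) = 2*A
r(L, b) = 11 (r(L, b) = 3 - 1*(-8) = 3 + 8 = 11)
g = 17 (g = 11 + 2*3 = 11 + 6 = 17)
v(5, 10) + o(12)*g = 10*(1 + 5) - 22/12*17 = 10*6 - 22*1/12*17 = 60 - 11/6*17 = 60 - 187/6 = 173/6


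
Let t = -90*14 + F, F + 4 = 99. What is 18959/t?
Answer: -18959/1165 ≈ -16.274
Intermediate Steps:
F = 95 (F = -4 + 99 = 95)
t = -1165 (t = -90*14 + 95 = -1260 + 95 = -1165)
18959/t = 18959/(-1165) = 18959*(-1/1165) = -18959/1165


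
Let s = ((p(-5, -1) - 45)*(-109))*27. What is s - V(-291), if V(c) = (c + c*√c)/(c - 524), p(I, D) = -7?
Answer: 124724049/815 - 291*I*√291/815 ≈ 1.5304e+5 - 6.0909*I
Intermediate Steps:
V(c) = (c + c^(3/2))/(-524 + c)
s = 153036 (s = ((-7 - 45)*(-109))*27 = -52*(-109)*27 = 5668*27 = 153036)
s - V(-291) = 153036 - (-291 + (-291)^(3/2))/(-524 - 291) = 153036 - (-291 - 291*I*√291)/(-815) = 153036 - (-1)*(-291 - 291*I*√291)/815 = 153036 - (291/815 + 291*I*√291/815) = 153036 + (-291/815 - 291*I*√291/815) = 124724049/815 - 291*I*√291/815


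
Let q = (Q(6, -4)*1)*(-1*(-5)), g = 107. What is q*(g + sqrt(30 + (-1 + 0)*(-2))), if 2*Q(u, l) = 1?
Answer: 535/2 + 10*sqrt(2) ≈ 281.64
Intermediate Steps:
Q(u, l) = 1/2 (Q(u, l) = (1/2)*1 = 1/2)
q = 5/2 (q = ((1/2)*1)*(-1*(-5)) = (1/2)*5 = 5/2 ≈ 2.5000)
q*(g + sqrt(30 + (-1 + 0)*(-2))) = 5*(107 + sqrt(30 + (-1 + 0)*(-2)))/2 = 5*(107 + sqrt(30 - 1*(-2)))/2 = 5*(107 + sqrt(30 + 2))/2 = 5*(107 + sqrt(32))/2 = 5*(107 + 4*sqrt(2))/2 = 535/2 + 10*sqrt(2)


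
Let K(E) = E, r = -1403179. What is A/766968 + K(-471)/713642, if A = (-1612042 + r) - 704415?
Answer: -165928107265/34208786091 ≈ -4.8505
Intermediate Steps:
A = -3719636 (A = (-1612042 - 1403179) - 704415 = -3015221 - 704415 = -3719636)
A/766968 + K(-471)/713642 = -3719636/766968 - 471/713642 = -3719636*1/766968 - 471*1/713642 = -929909/191742 - 471/713642 = -165928107265/34208786091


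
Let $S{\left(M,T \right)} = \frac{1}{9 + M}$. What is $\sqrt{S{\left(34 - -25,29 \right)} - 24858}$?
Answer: $\frac{i \sqrt{28735831}}{34} \approx 157.66 i$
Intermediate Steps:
$\sqrt{S{\left(34 - -25,29 \right)} - 24858} = \sqrt{\frac{1}{9 + \left(34 - -25\right)} - 24858} = \sqrt{\frac{1}{9 + \left(34 + 25\right)} - 24858} = \sqrt{\frac{1}{9 + 59} - 24858} = \sqrt{\frac{1}{68} - 24858} = \sqrt{- \frac{1690343}{68}} = \frac{i \sqrt{28735831}}{34}$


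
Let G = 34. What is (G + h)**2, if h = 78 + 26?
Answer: 19044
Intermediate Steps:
h = 104
(G + h)**2 = (34 + 104)**2 = 138**2 = 19044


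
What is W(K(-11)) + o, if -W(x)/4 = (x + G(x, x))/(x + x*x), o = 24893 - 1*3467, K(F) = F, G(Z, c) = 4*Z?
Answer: 21428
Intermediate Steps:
o = 21426 (o = 24893 - 3467 = 21426)
W(x) = -20*x/(x + x**2) (W(x) = -4*(x + 4*x)/(x + x*x) = -4*5*x/(x + x**2) = -20*x/(x + x**2))
W(K(-11)) + o = -20/(1 - 11) + 21426 = -20/(-10) + 21426 = -20*(-1/10) + 21426 = 2 + 21426 = 21428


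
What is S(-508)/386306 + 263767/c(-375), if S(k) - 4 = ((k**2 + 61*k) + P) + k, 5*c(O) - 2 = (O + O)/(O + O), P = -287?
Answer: 509474552365/1158918 ≈ 4.3961e+5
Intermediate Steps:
c(O) = 3/5 (c(O) = 2/5 + ((O + O)/(O + O))/5 = 2/5 + ((2*O)/((2*O)))/5 = 2/5 + ((2*O)*(1/(2*O)))/5 = 2/5 + (1/5)*1 = 2/5 + 1/5 = 3/5)
S(k) = -283 + k**2 + 62*k (S(k) = 4 + (((k**2 + 61*k) - 287) + k) = 4 + ((-287 + k**2 + 61*k) + k) = 4 + (-287 + k**2 + 62*k) = -283 + k**2 + 62*k)
S(-508)/386306 + 263767/c(-375) = (-283 + (-508)**2 + 62*(-508))/386306 + 263767/(3/5) = (-283 + 258064 - 31496)*(1/386306) + 263767*(5/3) = 226285*(1/386306) + 1318835/3 = 226285/386306 + 1318835/3 = 509474552365/1158918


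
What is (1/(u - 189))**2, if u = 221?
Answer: 1/1024 ≈ 0.00097656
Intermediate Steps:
(1/(u - 189))**2 = (1/(221 - 189))**2 = (1/32)**2 = 1/1024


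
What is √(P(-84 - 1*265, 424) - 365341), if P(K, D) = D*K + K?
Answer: 3*I*√57074 ≈ 716.71*I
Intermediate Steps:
P(K, D) = K + D*K
√(P(-84 - 1*265, 424) - 365341) = √((-84 - 1*265)*(1 + 424) - 365341) = √((-84 - 265)*425 - 365341) = √(-349*425 - 365341) = √(-148325 - 365341) = √(-513666) = 3*I*√57074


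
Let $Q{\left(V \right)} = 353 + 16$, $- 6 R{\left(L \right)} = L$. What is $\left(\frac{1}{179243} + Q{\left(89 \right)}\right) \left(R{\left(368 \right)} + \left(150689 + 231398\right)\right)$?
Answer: $\frac{75802298359436}{537729} \approx 1.4097 \cdot 10^{8}$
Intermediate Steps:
$R{\left(L \right)} = - \frac{L}{6}$
$Q{\left(V \right)} = 369$
$\left(\frac{1}{179243} + Q{\left(89 \right)}\right) \left(R{\left(368 \right)} + \left(150689 + 231398\right)\right) = \left(\frac{1}{179243} + 369\right) \left(\left(- \frac{1}{6}\right) 368 + \left(150689 + 231398\right)\right) = \left(\frac{1}{179243} + 369\right) \left(- \frac{184}{3} + 382087\right) = \frac{66140668}{179243} \cdot \frac{1146077}{3} = \frac{75802298359436}{537729}$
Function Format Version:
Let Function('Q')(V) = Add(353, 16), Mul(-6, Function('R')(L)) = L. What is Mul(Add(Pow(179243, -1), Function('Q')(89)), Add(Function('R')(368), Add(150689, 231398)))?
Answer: Rational(75802298359436, 537729) ≈ 1.4097e+8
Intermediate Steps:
Function('R')(L) = Mul(Rational(-1, 6), L)
Function('Q')(V) = 369
Mul(Add(Pow(179243, -1), Function('Q')(89)), Add(Function('R')(368), Add(150689, 231398))) = Mul(Add(Pow(179243, -1), 369), Add(Mul(Rational(-1, 6), 368), Add(150689, 231398))) = Mul(Add(Rational(1, 179243), 369), Add(Rational(-184, 3), 382087)) = Mul(Rational(66140668, 179243), Rational(1146077, 3)) = Rational(75802298359436, 537729)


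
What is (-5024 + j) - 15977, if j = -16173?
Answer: -37174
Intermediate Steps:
(-5024 + j) - 15977 = (-5024 - 16173) - 15977 = -21197 - 15977 = -37174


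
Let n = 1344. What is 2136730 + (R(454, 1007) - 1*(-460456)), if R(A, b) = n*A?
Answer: 3207362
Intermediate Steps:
R(A, b) = 1344*A
2136730 + (R(454, 1007) - 1*(-460456)) = 2136730 + (1344*454 - 1*(-460456)) = 2136730 + (610176 + 460456) = 2136730 + 1070632 = 3207362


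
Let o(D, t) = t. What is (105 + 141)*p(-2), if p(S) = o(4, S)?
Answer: -492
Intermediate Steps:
p(S) = S
(105 + 141)*p(-2) = (105 + 141)*(-2) = 246*(-2) = -492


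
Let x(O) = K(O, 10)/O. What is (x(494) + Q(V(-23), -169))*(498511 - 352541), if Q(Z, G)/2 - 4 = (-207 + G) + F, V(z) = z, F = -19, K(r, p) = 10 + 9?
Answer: -1483858035/13 ≈ -1.1414e+8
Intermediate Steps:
K(r, p) = 19
Q(Z, G) = -444 + 2*G (Q(Z, G) = 8 + 2*((-207 + G) - 19) = 8 + 2*(-226 + G) = 8 + (-452 + 2*G) = -444 + 2*G)
x(O) = 19/O
(x(494) + Q(V(-23), -169))*(498511 - 352541) = (19/494 + (-444 + 2*(-169)))*(498511 - 352541) = (19*(1/494) + (-444 - 338))*145970 = (1/26 - 782)*145970 = -20331/26*145970 = -1483858035/13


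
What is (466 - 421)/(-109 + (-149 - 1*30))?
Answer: -5/32 ≈ -0.15625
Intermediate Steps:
(466 - 421)/(-109 + (-149 - 1*30)) = 45/(-109 + (-149 - 30)) = 45/(-109 - 179) = 45/(-288) = 45*(-1/288) = -5/32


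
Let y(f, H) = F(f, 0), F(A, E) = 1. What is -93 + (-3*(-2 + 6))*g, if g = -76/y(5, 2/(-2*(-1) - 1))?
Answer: 819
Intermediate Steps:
y(f, H) = 1
g = -76 (g = -76/1 = -76*1 = -76)
-93 + (-3*(-2 + 6))*g = -93 - 3*(-2 + 6)*(-76) = -93 - 3*4*(-76) = -93 - 12*(-76) = -93 + 912 = 819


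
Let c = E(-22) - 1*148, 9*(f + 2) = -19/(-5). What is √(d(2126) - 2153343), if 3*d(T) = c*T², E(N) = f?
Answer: I*√460709799915/45 ≈ 15083.0*I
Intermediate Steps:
f = -71/45 (f = -2 + (-19/(-5))/9 = -2 + (-19*(-⅕))/9 = -2 + (⅑)*(19/5) = -2 + 19/45 = -71/45 ≈ -1.5778)
E(N) = -71/45
c = -6731/45 (c = -71/45 - 1*148 = -71/45 - 148 = -6731/45 ≈ -149.58)
d(T) = -6731*T²/135 (d(T) = (-6731*T²/45)/3 = -6731*T²/135)
√(d(2126) - 2153343) = √(-6731/135*2126² - 2153343) = √(-6731/135*4519876 - 2153343) = √(-30423285356/135 - 2153343) = √(-30713986661/135) = I*√460709799915/45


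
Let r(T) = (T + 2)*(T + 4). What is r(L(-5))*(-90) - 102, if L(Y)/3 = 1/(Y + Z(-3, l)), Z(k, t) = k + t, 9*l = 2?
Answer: -307281/490 ≈ -627.10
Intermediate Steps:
l = 2/9 (l = (⅑)*2 = 2/9 ≈ 0.22222)
L(Y) = 3/(-25/9 + Y) (L(Y) = 3/(Y + (-3 + 2/9)) = 3/(Y - 25/9) = 3/(-25/9 + Y))
r(T) = (2 + T)*(4 + T)
r(L(-5))*(-90) - 102 = (8 + (27/(-25 + 9*(-5)))² + 6*(27/(-25 + 9*(-5))))*(-90) - 102 = (8 + (27/(-25 - 45))² + 6*(27/(-25 - 45)))*(-90) - 102 = (8 + (27/(-70))² + 6*(27/(-70)))*(-90) - 102 = (8 + (27*(-1/70))² + 6*(27*(-1/70)))*(-90) - 102 = (8 + (-27/70)² + 6*(-27/70))*(-90) - 102 = (8 + 729/4900 - 81/35)*(-90) - 102 = (28589/4900)*(-90) - 102 = -257301/490 - 102 = -307281/490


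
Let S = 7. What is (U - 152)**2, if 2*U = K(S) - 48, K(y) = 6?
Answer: 29929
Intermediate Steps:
U = -21 (U = (6 - 48)/2 = (1/2)*(-42) = -21)
(U - 152)**2 = (-21 - 152)**2 = (-173)**2 = 29929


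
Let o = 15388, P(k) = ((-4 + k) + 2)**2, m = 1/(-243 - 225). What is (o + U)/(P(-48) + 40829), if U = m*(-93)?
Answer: 2400559/6759324 ≈ 0.35515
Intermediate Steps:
m = -1/468 (m = 1/(-468) = -1/468 ≈ -0.0021368)
P(k) = (-2 + k)**2
U = 31/156 (U = -1/468*(-93) = 31/156 ≈ 0.19872)
(o + U)/(P(-48) + 40829) = (15388 + 31/156)/((-2 - 48)**2 + 40829) = 2400559/(156*((-50)**2 + 40829)) = 2400559/(156*(2500 + 40829)) = (2400559/156)/43329 = (2400559/156)*(1/43329) = 2400559/6759324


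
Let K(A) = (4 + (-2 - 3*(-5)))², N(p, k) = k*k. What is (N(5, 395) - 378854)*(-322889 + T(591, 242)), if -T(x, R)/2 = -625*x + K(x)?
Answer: -92537095607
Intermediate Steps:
N(p, k) = k²
K(A) = 289 (K(A) = (4 + (-2 + 15))² = (4 + 13)² = 17² = 289)
T(x, R) = -578 + 1250*x (T(x, R) = -2*(-625*x + 289) = -2*(289 - 625*x) = -578 + 1250*x)
(N(5, 395) - 378854)*(-322889 + T(591, 242)) = (395² - 378854)*(-322889 + (-578 + 1250*591)) = (156025 - 378854)*(-322889 + (-578 + 738750)) = -222829*(-322889 + 738172) = -222829*415283 = -92537095607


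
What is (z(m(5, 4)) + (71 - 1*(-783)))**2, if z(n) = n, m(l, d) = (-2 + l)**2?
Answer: 744769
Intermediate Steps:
(z(m(5, 4)) + (71 - 1*(-783)))**2 = ((-2 + 5)**2 + (71 - 1*(-783)))**2 = (3**2 + (71 + 783))**2 = (9 + 854)**2 = 863**2 = 744769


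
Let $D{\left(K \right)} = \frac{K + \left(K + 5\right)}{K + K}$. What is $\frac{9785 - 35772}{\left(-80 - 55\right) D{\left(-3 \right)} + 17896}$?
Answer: $- \frac{51974}{35747} \approx -1.4539$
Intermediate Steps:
$D{\left(K \right)} = \frac{5 + 2 K}{2 K}$ ($D{\left(K \right)} = \frac{K + \left(5 + K\right)}{2 K} = \left(5 + 2 K\right) \frac{1}{2 K} = \frac{5 + 2 K}{2 K}$)
$\frac{9785 - 35772}{\left(-80 - 55\right) D{\left(-3 \right)} + 17896} = \frac{9785 - 35772}{\left(-80 - 55\right) \frac{\frac{5}{2} - 3}{-3} + 17896} = - \frac{25987}{- 135 \left(\left(- \frac{1}{3}\right) \left(- \frac{1}{2}\right)\right) + 17896} = - \frac{25987}{\left(-135\right) \frac{1}{6} + 17896} = - \frac{25987}{- \frac{45}{2} + 17896} = - \frac{25987}{\frac{35747}{2}} = \left(-25987\right) \frac{2}{35747} = - \frac{51974}{35747}$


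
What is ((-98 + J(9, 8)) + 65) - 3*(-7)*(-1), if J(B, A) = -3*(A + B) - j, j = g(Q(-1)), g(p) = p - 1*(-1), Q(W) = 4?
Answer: -110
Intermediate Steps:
g(p) = 1 + p (g(p) = p + 1 = 1 + p)
j = 5 (j = 1 + 4 = 5)
J(B, A) = -5 - 3*A - 3*B (J(B, A) = -3*(A + B) - 1*5 = (-3*A - 3*B) - 5 = -5 - 3*A - 3*B)
((-98 + J(9, 8)) + 65) - 3*(-7)*(-1) = ((-98 + (-5 - 3*8 - 3*9)) + 65) - 3*(-7)*(-1) = ((-98 + (-5 - 24 - 27)) + 65) - (-21)*(-1) = ((-98 - 56) + 65) - 1*21 = (-154 + 65) - 21 = -89 - 21 = -110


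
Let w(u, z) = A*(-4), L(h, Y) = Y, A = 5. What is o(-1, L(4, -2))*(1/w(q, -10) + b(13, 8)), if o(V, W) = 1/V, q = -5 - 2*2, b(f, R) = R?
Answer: -159/20 ≈ -7.9500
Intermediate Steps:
q = -9 (q = -5 - 4 = -9)
w(u, z) = -20 (w(u, z) = 5*(-4) = -20)
o(-1, L(4, -2))*(1/w(q, -10) + b(13, 8)) = (1/(-20) + 8)/(-1) = -(-1/20 + 8) = -1*159/20 = -159/20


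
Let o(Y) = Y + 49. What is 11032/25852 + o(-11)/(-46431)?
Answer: 127811104/300083553 ≈ 0.42592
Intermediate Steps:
o(Y) = 49 + Y
11032/25852 + o(-11)/(-46431) = 11032/25852 + (49 - 11)/(-46431) = 11032*(1/25852) + 38*(-1/46431) = 2758/6463 - 38/46431 = 127811104/300083553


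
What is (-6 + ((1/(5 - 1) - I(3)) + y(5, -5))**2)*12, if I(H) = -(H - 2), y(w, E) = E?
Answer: 387/4 ≈ 96.750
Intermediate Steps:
I(H) = 2 - H (I(H) = -(-2 + H) = 2 - H)
(-6 + ((1/(5 - 1) - I(3)) + y(5, -5))**2)*12 = (-6 + ((1/(5 - 1) - (2 - 1*3)) - 5)**2)*12 = (-6 + ((1/4 - (2 - 3)) - 5)**2)*12 = (-6 + ((1/4 - 1*(-1)) - 5)**2)*12 = (-6 + ((1/4 + 1) - 5)**2)*12 = (-6 + (5/4 - 5)**2)*12 = (-6 + (-15/4)**2)*12 = (-6 + 225/16)*12 = (129/16)*12 = 387/4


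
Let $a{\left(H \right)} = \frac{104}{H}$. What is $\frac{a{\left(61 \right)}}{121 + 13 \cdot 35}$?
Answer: $\frac{13}{4392} \approx 0.0029599$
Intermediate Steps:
$\frac{a{\left(61 \right)}}{121 + 13 \cdot 35} = \frac{104 \cdot \frac{1}{61}}{121 + 13 \cdot 35} = \frac{104 \cdot \frac{1}{61}}{121 + 455} = \frac{104}{61 \cdot 576} = \frac{104}{61} \cdot \frac{1}{576} = \frac{13}{4392}$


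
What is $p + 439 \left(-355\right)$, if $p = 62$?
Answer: $-155783$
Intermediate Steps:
$p + 439 \left(-355\right) = 62 + 439 \left(-355\right) = 62 - 155845 = -155783$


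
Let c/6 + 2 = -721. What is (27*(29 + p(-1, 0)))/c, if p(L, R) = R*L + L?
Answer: -42/241 ≈ -0.17427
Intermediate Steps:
c = -4338 (c = -12 + 6*(-721) = -12 - 4326 = -4338)
p(L, R) = L + L*R (p(L, R) = L*R + L = L + L*R)
(27*(29 + p(-1, 0)))/c = (27*(29 - (1 + 0)))/(-4338) = (27*(29 - 1*1))*(-1/4338) = (27*(29 - 1))*(-1/4338) = (27*28)*(-1/4338) = 756*(-1/4338) = -42/241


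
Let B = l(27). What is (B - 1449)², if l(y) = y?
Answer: 2022084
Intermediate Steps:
B = 27
(B - 1449)² = (27 - 1449)² = (-1422)² = 2022084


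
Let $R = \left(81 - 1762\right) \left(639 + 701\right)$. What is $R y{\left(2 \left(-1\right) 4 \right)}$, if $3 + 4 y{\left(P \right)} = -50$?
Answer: $29846155$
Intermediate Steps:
$y{\left(P \right)} = - \frac{53}{4}$ ($y{\left(P \right)} = - \frac{3}{4} + \frac{1}{4} \left(-50\right) = - \frac{3}{4} - \frac{25}{2} = - \frac{53}{4}$)
$R = -2252540$ ($R = \left(-1681\right) 1340 = -2252540$)
$R y{\left(2 \left(-1\right) 4 \right)} = \left(-2252540\right) \left(- \frac{53}{4}\right) = 29846155$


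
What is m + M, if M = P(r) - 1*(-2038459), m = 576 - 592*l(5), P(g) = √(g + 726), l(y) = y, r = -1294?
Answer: 2036075 + 2*I*√142 ≈ 2.0361e+6 + 23.833*I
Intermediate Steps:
P(g) = √(726 + g)
m = -2384 (m = 576 - 592*5 = 576 - 2960 = -2384)
M = 2038459 + 2*I*√142 (M = √(726 - 1294) - 1*(-2038459) = √(-568) + 2038459 = 2*I*√142 + 2038459 = 2038459 + 2*I*√142 ≈ 2.0385e+6 + 23.833*I)
m + M = -2384 + (2038459 + 2*I*√142) = 2036075 + 2*I*√142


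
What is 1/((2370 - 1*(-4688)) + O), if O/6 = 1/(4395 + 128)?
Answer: 4523/31923340 ≈ 0.00014168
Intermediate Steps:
O = 6/4523 (O = 6/(4395 + 128) = 6/4523 ≈ 0.0013266)
1/((2370 - 1*(-4688)) + O) = 1/((2370 - 1*(-4688)) + 6/4523) = 1/((2370 + 4688) + 6/4523) = 1/(7058 + 6/4523) = 1/(31923340/4523) = 4523/31923340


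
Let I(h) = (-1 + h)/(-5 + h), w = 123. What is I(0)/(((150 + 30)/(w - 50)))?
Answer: 73/900 ≈ 0.081111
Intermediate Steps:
I(h) = (-1 + h)/(-5 + h)
I(0)/(((150 + 30)/(w - 50))) = ((-1 + 0)/(-5 + 0))/(((150 + 30)/(123 - 50))) = (-1/(-5))/((180/73)) = (-⅕*(-1))/((180*(1/73))) = (⅕)/(180/73) = (73/180)*(⅕) = 73/900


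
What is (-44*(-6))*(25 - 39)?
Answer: -3696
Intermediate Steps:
(-44*(-6))*(25 - 39) = 264*(-14) = -3696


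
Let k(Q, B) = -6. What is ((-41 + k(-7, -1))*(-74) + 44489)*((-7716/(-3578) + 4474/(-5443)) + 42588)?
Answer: 19892624570997528/9737527 ≈ 2.0429e+9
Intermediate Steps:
((-41 + k(-7, -1))*(-74) + 44489)*((-7716/(-3578) + 4474/(-5443)) + 42588) = ((-41 - 6)*(-74) + 44489)*((-7716/(-3578) + 4474/(-5443)) + 42588) = (-47*(-74) + 44489)*((-7716*(-1/3578) + 4474*(-1/5443)) + 42588) = (3478 + 44489)*((3858/1789 - 4474/5443) + 42588) = 47967*(12995108/9737527 + 42588) = 47967*(414714794984/9737527) = 19892624570997528/9737527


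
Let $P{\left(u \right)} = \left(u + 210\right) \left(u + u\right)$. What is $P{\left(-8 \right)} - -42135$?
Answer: $38903$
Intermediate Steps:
$P{\left(u \right)} = 2 u \left(210 + u\right)$ ($P{\left(u \right)} = \left(210 + u\right) 2 u = 2 u \left(210 + u\right)$)
$P{\left(-8 \right)} - -42135 = 2 \left(-8\right) \left(210 - 8\right) - -42135 = 2 \left(-8\right) 202 + 42135 = -3232 + 42135 = 38903$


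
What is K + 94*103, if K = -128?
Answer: 9554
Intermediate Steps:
K + 94*103 = -128 + 94*103 = -128 + 9682 = 9554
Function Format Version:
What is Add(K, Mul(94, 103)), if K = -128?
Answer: 9554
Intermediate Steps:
Add(K, Mul(94, 103)) = Add(-128, Mul(94, 103)) = Add(-128, 9682) = 9554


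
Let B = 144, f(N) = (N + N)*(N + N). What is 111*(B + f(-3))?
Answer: 19980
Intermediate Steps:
f(N) = 4*N² (f(N) = (2*N)*(2*N) = 4*N²)
111*(B + f(-3)) = 111*(144 + 4*(-3)²) = 111*(144 + 4*9) = 111*(144 + 36) = 111*180 = 19980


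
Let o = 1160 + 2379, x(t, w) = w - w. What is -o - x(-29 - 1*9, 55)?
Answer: -3539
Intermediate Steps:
x(t, w) = 0
o = 3539
-o - x(-29 - 1*9, 55) = -1*3539 - 1*0 = -3539 + 0 = -3539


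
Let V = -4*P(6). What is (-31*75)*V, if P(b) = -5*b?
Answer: -279000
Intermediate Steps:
V = 120 (V = -(-20)*6 = -4*(-30) = 120)
(-31*75)*V = -31*75*120 = -2325*120 = -279000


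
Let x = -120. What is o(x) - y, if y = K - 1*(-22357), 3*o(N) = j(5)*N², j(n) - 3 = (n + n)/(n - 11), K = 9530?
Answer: -25487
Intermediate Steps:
j(n) = 3 + 2*n/(-11 + n) (j(n) = 3 + (n + n)/(n - 11) = 3 + (2*n)/(-11 + n) = 3 + 2*n/(-11 + n))
o(N) = 4*N²/9 (o(N) = (((-33 + 5*5)/(-11 + 5))*N²)/3 = (((-33 + 25)/(-6))*N²)/3 = ((-⅙*(-8))*N²)/3 = (4*N²/3)/3 = 4*N²/9)
y = 31887 (y = 9530 - 1*(-22357) = 9530 + 22357 = 31887)
o(x) - y = (4/9)*(-120)² - 1*31887 = (4/9)*14400 - 31887 = 6400 - 31887 = -25487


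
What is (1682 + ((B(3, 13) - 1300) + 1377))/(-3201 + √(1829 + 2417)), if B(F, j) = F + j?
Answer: -103305/186221 - 355*√4246/2048431 ≈ -0.56604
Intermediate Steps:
(1682 + ((B(3, 13) - 1300) + 1377))/(-3201 + √(1829 + 2417)) = (1682 + (((3 + 13) - 1300) + 1377))/(-3201 + √(1829 + 2417)) = (1682 + ((16 - 1300) + 1377))/(-3201 + √4246) = (1682 + (-1284 + 1377))/(-3201 + √4246) = (1682 + 93)/(-3201 + √4246) = 1775/(-3201 + √4246)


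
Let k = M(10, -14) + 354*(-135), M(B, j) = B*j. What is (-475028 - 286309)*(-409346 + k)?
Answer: 348141138012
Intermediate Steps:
k = -47930 (k = 10*(-14) + 354*(-135) = -140 - 47790 = -47930)
(-475028 - 286309)*(-409346 + k) = (-475028 - 286309)*(-409346 - 47930) = -761337*(-457276) = 348141138012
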